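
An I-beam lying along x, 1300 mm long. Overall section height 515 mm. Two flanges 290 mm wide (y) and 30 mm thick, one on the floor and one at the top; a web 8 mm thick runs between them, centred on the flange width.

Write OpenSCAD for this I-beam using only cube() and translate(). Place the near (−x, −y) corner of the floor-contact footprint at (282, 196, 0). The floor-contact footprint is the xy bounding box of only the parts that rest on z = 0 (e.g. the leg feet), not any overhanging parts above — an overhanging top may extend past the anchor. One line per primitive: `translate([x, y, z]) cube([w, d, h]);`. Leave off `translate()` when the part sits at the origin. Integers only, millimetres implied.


translate([282, 196, 0]) cube([1300, 290, 30]);
translate([282, 337, 30]) cube([1300, 8, 455]);
translate([282, 196, 485]) cube([1300, 290, 30]);


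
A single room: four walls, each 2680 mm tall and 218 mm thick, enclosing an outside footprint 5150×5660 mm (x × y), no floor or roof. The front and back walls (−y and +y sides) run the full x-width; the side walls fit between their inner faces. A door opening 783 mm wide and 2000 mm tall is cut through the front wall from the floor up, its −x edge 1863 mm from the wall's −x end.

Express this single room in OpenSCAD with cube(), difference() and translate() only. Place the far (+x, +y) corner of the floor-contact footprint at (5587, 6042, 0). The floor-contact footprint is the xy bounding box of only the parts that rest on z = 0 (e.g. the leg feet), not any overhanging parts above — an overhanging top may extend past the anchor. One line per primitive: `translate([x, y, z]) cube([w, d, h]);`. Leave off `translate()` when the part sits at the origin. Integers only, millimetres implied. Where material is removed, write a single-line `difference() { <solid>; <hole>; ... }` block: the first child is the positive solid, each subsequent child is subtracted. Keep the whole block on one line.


difference() { translate([437, 382, 0]) cube([5150, 218, 2680]); translate([2300, 382, 0]) cube([783, 218, 2000]); }
translate([437, 5824, 0]) cube([5150, 218, 2680]);
translate([437, 600, 0]) cube([218, 5224, 2680]);
translate([5369, 600, 0]) cube([218, 5224, 2680]);


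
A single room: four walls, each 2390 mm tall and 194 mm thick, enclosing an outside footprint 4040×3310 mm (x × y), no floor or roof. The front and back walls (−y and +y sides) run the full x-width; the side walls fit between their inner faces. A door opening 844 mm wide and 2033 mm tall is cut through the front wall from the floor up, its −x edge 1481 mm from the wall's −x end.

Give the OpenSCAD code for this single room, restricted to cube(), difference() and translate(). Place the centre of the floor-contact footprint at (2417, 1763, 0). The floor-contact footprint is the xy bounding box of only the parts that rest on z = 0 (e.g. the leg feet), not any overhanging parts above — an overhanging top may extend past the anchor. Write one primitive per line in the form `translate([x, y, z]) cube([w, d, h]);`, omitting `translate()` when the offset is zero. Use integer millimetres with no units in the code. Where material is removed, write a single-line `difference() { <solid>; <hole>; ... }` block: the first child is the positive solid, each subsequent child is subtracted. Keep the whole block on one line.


difference() { translate([397, 108, 0]) cube([4040, 194, 2390]); translate([1878, 108, 0]) cube([844, 194, 2033]); }
translate([397, 3224, 0]) cube([4040, 194, 2390]);
translate([397, 302, 0]) cube([194, 2922, 2390]);
translate([4243, 302, 0]) cube([194, 2922, 2390]);


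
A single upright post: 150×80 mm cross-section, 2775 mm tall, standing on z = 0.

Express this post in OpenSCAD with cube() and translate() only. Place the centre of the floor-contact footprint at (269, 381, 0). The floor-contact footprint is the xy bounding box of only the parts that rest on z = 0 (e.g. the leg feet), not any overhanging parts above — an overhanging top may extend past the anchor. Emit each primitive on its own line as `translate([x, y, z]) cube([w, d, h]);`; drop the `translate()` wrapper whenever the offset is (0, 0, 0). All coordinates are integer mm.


translate([194, 341, 0]) cube([150, 80, 2775]);


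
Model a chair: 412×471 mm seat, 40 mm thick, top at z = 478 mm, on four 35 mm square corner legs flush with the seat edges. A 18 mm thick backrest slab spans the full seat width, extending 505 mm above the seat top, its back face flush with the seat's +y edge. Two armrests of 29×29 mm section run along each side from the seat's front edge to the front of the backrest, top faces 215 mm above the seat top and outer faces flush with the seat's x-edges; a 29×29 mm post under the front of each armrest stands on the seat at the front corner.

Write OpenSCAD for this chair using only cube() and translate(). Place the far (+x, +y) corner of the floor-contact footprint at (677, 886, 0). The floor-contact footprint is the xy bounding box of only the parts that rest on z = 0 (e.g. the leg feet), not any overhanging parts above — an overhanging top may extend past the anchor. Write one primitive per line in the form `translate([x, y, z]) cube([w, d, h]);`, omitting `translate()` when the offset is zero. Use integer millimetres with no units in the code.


// leg_h = 478 - 40 = 438
// arm post h = 215 - 29 = 186
translate([265, 415, 438]) cube([412, 471, 40]);
translate([265, 415, 0]) cube([35, 35, 438]);
translate([642, 415, 0]) cube([35, 35, 438]);
translate([265, 851, 0]) cube([35, 35, 438]);
translate([642, 851, 0]) cube([35, 35, 438]);
translate([265, 868, 478]) cube([412, 18, 505]);
translate([265, 415, 664]) cube([29, 453, 29]);
translate([648, 415, 664]) cube([29, 453, 29]);
translate([265, 415, 478]) cube([29, 29, 186]);
translate([648, 415, 478]) cube([29, 29, 186]);


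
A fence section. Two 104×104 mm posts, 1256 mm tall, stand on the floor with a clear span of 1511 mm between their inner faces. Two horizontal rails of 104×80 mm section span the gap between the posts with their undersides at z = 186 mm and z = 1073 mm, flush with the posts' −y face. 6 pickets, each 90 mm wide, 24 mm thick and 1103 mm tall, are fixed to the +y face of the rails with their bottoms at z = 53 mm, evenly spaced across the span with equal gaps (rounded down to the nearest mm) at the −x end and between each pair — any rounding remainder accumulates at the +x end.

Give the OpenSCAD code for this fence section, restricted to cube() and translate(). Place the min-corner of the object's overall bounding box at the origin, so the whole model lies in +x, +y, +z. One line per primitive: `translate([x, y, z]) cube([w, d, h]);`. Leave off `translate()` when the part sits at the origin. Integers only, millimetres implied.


cube([104, 104, 1256]);
translate([1615, 0, 0]) cube([104, 104, 1256]);
translate([104, 0, 186]) cube([1511, 104, 80]);
translate([104, 0, 1073]) cube([1511, 104, 80]);
translate([242, 104, 53]) cube([90, 24, 1103]);
translate([470, 104, 53]) cube([90, 24, 1103]);
translate([698, 104, 53]) cube([90, 24, 1103]);
translate([926, 104, 53]) cube([90, 24, 1103]);
translate([1154, 104, 53]) cube([90, 24, 1103]);
translate([1382, 104, 53]) cube([90, 24, 1103]);


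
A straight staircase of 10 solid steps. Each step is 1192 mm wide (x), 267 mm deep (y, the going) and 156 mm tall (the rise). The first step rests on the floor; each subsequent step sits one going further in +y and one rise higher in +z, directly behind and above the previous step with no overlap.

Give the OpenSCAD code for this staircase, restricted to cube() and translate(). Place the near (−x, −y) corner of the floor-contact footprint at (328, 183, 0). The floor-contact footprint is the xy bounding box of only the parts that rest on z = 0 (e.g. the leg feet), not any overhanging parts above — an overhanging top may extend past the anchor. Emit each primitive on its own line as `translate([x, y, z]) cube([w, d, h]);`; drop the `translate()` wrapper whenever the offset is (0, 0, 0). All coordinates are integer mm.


translate([328, 183, 0]) cube([1192, 267, 156]);
translate([328, 450, 156]) cube([1192, 267, 156]);
translate([328, 717, 312]) cube([1192, 267, 156]);
translate([328, 984, 468]) cube([1192, 267, 156]);
translate([328, 1251, 624]) cube([1192, 267, 156]);
translate([328, 1518, 780]) cube([1192, 267, 156]);
translate([328, 1785, 936]) cube([1192, 267, 156]);
translate([328, 2052, 1092]) cube([1192, 267, 156]);
translate([328, 2319, 1248]) cube([1192, 267, 156]);
translate([328, 2586, 1404]) cube([1192, 267, 156]);


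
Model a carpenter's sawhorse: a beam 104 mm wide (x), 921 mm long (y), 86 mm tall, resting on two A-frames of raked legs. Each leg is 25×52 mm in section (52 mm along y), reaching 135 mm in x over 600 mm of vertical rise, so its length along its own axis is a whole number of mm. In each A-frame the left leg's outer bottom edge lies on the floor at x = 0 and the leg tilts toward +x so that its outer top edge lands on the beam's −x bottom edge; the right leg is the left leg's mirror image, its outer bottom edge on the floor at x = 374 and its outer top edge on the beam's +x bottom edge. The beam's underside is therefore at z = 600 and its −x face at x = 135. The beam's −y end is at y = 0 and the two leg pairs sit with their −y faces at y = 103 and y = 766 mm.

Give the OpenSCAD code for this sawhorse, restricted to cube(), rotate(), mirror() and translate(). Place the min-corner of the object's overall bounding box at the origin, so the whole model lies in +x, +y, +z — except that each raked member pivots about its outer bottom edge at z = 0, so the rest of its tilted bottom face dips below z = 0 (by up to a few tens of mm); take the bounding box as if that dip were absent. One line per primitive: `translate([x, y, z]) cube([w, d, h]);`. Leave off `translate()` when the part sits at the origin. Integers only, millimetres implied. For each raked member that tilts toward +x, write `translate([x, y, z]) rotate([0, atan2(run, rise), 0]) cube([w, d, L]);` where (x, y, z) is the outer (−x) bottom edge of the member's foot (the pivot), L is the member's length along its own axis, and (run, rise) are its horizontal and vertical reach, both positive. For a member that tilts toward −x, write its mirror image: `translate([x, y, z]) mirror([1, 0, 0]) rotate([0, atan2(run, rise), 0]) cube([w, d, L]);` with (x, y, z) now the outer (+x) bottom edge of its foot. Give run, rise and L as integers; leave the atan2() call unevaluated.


// leg length = √(135² + 600²) = 615
// right-leg outer foot x = 2·135 + 104 = 374
// beam min-corner = (135, 0, 600)
translate([135, 0, 600]) cube([104, 921, 86]);
translate([0, 103, 0]) rotate([0, atan2(135, 600), 0]) cube([25, 52, 615]);
translate([374, 103, 0]) mirror([1, 0, 0]) rotate([0, atan2(135, 600), 0]) cube([25, 52, 615]);
translate([0, 766, 0]) rotate([0, atan2(135, 600), 0]) cube([25, 52, 615]);
translate([374, 766, 0]) mirror([1, 0, 0]) rotate([0, atan2(135, 600), 0]) cube([25, 52, 615]);


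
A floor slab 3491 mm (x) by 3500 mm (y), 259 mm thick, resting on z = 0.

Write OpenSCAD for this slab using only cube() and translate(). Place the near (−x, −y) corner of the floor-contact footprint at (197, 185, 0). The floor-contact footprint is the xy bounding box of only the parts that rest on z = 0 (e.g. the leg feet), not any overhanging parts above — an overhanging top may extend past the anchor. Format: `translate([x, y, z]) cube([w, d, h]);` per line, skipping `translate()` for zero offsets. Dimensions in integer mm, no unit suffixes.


translate([197, 185, 0]) cube([3491, 3500, 259]);


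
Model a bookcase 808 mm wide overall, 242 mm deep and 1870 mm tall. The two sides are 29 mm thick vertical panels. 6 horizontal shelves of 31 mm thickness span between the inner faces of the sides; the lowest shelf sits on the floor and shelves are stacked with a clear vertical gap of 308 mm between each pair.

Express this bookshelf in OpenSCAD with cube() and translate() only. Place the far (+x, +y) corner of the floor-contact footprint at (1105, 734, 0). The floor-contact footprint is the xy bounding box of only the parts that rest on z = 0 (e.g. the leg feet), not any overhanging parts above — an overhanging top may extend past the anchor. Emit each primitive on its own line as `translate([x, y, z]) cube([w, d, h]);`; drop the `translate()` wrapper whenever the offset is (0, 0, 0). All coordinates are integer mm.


translate([297, 492, 0]) cube([29, 242, 1870]);
translate([1076, 492, 0]) cube([29, 242, 1870]);
translate([326, 492, 0]) cube([750, 242, 31]);
translate([326, 492, 339]) cube([750, 242, 31]);
translate([326, 492, 678]) cube([750, 242, 31]);
translate([326, 492, 1017]) cube([750, 242, 31]);
translate([326, 492, 1356]) cube([750, 242, 31]);
translate([326, 492, 1695]) cube([750, 242, 31]);


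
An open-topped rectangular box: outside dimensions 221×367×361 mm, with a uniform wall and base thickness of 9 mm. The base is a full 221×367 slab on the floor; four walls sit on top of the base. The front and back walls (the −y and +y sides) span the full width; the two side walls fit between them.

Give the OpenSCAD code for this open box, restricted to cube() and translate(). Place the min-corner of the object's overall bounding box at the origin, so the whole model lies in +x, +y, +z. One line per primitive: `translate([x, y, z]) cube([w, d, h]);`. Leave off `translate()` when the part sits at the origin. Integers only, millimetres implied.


cube([221, 367, 9]);
translate([0, 0, 9]) cube([221, 9, 352]);
translate([0, 358, 9]) cube([221, 9, 352]);
translate([0, 9, 9]) cube([9, 349, 352]);
translate([212, 9, 9]) cube([9, 349, 352]);


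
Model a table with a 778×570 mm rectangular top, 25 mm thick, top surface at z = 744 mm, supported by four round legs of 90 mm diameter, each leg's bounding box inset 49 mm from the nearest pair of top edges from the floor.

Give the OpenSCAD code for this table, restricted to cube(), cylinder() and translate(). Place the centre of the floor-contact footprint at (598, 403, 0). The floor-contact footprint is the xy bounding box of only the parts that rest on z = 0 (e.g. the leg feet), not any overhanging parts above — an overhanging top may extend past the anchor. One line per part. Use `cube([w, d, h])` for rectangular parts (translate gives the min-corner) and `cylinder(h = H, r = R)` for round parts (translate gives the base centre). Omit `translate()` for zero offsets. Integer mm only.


// leg_h = 744 - 25 = 719
translate([209, 118, 719]) cube([778, 570, 25]);
translate([303, 212, 0]) cylinder(h = 719, r = 45);
translate([893, 212, 0]) cylinder(h = 719, r = 45);
translate([303, 594, 0]) cylinder(h = 719, r = 45);
translate([893, 594, 0]) cylinder(h = 719, r = 45);


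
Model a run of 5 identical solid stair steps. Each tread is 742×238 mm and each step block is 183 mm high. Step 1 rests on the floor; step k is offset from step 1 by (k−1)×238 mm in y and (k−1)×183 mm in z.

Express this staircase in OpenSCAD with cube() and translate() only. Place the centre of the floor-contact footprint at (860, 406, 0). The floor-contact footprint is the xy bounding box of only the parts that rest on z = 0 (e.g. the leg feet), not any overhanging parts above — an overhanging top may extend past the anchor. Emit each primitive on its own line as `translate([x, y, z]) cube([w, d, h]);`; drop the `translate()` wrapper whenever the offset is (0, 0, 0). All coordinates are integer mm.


translate([489, 287, 0]) cube([742, 238, 183]);
translate([489, 525, 183]) cube([742, 238, 183]);
translate([489, 763, 366]) cube([742, 238, 183]);
translate([489, 1001, 549]) cube([742, 238, 183]);
translate([489, 1239, 732]) cube([742, 238, 183]);


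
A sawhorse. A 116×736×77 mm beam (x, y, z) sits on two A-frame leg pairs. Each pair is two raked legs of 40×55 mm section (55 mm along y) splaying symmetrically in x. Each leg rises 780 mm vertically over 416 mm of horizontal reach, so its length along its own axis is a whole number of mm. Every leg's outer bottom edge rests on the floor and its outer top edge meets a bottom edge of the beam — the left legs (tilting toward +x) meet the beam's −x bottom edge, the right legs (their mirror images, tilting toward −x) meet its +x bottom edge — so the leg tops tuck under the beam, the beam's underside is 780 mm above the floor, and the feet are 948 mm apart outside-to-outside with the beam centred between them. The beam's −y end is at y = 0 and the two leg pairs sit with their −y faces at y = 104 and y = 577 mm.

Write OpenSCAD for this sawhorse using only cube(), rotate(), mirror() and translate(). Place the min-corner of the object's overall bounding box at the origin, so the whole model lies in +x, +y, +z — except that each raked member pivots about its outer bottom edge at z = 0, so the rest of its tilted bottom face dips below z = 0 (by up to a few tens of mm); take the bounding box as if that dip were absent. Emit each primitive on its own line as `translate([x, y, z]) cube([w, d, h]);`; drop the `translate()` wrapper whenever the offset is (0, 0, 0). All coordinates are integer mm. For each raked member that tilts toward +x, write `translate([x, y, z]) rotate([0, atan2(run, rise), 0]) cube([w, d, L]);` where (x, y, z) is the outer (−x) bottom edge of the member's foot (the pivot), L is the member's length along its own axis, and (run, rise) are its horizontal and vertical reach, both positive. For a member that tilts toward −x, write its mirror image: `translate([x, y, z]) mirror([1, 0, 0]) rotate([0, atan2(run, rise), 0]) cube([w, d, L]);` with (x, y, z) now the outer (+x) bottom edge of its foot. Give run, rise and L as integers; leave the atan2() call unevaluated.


translate([416, 0, 780]) cube([116, 736, 77]);
translate([0, 104, 0]) rotate([0, atan2(416, 780), 0]) cube([40, 55, 884]);
translate([948, 104, 0]) mirror([1, 0, 0]) rotate([0, atan2(416, 780), 0]) cube([40, 55, 884]);
translate([0, 577, 0]) rotate([0, atan2(416, 780), 0]) cube([40, 55, 884]);
translate([948, 577, 0]) mirror([1, 0, 0]) rotate([0, atan2(416, 780), 0]) cube([40, 55, 884]);


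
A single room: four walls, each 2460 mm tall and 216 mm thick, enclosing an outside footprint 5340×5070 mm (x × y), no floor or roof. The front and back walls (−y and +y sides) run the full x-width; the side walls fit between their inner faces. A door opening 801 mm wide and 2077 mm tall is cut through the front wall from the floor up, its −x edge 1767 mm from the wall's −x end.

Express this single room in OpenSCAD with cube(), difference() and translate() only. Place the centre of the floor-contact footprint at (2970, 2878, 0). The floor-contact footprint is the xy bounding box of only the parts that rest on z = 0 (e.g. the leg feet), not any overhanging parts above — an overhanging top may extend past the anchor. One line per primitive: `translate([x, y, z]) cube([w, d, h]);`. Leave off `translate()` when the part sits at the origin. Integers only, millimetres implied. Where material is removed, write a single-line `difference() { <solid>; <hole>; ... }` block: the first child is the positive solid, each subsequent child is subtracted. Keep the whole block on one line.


difference() { translate([300, 343, 0]) cube([5340, 216, 2460]); translate([2067, 343, 0]) cube([801, 216, 2077]); }
translate([300, 5197, 0]) cube([5340, 216, 2460]);
translate([300, 559, 0]) cube([216, 4638, 2460]);
translate([5424, 559, 0]) cube([216, 4638, 2460]);


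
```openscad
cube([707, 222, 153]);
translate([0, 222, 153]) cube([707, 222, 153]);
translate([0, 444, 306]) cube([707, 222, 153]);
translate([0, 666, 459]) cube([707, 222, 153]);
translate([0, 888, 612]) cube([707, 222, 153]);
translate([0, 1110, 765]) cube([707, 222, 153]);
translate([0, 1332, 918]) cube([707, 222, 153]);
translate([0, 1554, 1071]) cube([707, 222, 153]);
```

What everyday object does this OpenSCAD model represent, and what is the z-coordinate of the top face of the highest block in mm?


A staircase. The total rise is 1224 mm.

8 identical blocks, each offset up and back from the previous — a staircase. Each step is 153 mm tall and there are 8 of them, so the total rise is 8 × 153 = 1224 mm.


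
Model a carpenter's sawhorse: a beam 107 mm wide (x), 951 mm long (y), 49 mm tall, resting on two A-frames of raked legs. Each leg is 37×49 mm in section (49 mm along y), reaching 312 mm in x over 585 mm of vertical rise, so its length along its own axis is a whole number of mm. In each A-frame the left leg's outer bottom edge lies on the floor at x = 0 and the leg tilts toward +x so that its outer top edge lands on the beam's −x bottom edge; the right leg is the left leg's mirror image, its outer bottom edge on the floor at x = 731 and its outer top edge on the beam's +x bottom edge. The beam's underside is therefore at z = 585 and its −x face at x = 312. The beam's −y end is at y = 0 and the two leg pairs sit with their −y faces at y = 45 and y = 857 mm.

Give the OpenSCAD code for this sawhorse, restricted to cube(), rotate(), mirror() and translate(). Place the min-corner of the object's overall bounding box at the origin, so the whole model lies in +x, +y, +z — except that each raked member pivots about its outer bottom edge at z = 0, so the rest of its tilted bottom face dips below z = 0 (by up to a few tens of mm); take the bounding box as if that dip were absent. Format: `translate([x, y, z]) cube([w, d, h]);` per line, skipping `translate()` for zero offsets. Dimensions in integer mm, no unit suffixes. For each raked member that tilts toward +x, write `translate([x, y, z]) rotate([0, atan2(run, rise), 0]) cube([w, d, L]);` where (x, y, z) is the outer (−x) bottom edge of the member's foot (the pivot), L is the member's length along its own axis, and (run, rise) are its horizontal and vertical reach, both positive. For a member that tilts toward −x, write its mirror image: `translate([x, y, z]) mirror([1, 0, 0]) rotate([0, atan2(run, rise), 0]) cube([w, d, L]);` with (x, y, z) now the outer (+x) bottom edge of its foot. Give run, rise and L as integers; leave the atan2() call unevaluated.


translate([312, 0, 585]) cube([107, 951, 49]);
translate([0, 45, 0]) rotate([0, atan2(312, 585), 0]) cube([37, 49, 663]);
translate([731, 45, 0]) mirror([1, 0, 0]) rotate([0, atan2(312, 585), 0]) cube([37, 49, 663]);
translate([0, 857, 0]) rotate([0, atan2(312, 585), 0]) cube([37, 49, 663]);
translate([731, 857, 0]) mirror([1, 0, 0]) rotate([0, atan2(312, 585), 0]) cube([37, 49, 663]);


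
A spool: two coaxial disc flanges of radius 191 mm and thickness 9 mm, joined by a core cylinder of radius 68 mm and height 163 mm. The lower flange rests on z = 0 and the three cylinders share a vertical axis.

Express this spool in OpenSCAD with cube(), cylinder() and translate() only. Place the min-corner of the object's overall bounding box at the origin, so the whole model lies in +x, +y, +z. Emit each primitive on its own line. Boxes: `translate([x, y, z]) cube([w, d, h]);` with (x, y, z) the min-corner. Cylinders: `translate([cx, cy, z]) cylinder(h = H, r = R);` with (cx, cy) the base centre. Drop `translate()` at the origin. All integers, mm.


translate([191, 191, 0]) cylinder(h = 9, r = 191);
translate([191, 191, 9]) cylinder(h = 163, r = 68);
translate([191, 191, 172]) cylinder(h = 9, r = 191);


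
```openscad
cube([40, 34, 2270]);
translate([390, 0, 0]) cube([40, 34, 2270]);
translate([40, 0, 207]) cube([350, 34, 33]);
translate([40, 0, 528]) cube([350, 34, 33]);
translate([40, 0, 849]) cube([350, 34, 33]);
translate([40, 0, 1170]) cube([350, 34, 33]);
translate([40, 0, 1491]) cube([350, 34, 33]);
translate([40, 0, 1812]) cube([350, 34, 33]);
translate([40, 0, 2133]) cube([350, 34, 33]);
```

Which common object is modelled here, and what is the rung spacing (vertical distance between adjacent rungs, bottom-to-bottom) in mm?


A ladder. The rung spacing is 321 mm.

Two tall 40×34 posts with 7 short bars between them — a ladder. Adjacent rungs sit at z = 207 and z = 528, so the spacing is 528 − 207 = 321 mm.


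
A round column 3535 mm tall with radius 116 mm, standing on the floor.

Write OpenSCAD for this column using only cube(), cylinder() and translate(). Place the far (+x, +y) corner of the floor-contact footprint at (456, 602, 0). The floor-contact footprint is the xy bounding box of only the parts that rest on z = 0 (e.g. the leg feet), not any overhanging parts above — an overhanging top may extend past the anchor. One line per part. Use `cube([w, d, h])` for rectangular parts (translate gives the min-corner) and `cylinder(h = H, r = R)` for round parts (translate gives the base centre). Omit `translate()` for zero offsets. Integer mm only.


translate([340, 486, 0]) cylinder(h = 3535, r = 116);


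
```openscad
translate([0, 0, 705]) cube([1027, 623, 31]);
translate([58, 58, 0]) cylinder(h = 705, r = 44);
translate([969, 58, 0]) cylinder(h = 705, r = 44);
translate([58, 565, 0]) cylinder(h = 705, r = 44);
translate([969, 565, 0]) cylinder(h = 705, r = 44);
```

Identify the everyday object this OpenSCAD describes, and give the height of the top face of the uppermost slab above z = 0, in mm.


A table. The table height is 736 mm.

A 1027×623×31 slab sits at z = 705 on four Ø88 mm round legs — a table. The top surface is at 705 + 31 = 736 mm.


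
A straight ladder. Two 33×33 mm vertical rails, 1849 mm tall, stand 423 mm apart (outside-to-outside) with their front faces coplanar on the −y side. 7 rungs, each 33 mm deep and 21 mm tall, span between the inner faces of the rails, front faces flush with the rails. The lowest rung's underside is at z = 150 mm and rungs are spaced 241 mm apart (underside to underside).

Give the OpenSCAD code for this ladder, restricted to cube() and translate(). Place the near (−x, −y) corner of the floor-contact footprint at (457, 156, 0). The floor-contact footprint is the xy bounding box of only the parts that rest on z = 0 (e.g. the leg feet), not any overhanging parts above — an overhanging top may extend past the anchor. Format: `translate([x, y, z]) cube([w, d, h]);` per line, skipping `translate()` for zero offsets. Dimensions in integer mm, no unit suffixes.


// rung span = 423 - 2*33 = 357
// rung[k] z = 150 + k*241
translate([457, 156, 0]) cube([33, 33, 1849]);
translate([847, 156, 0]) cube([33, 33, 1849]);
translate([490, 156, 150]) cube([357, 33, 21]);
translate([490, 156, 391]) cube([357, 33, 21]);
translate([490, 156, 632]) cube([357, 33, 21]);
translate([490, 156, 873]) cube([357, 33, 21]);
translate([490, 156, 1114]) cube([357, 33, 21]);
translate([490, 156, 1355]) cube([357, 33, 21]);
translate([490, 156, 1596]) cube([357, 33, 21]);


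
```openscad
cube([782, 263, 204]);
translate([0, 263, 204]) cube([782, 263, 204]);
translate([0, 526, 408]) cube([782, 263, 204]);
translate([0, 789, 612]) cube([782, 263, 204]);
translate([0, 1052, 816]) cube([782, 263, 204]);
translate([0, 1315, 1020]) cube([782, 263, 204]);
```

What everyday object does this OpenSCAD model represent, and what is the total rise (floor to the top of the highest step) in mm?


A staircase. The total rise is 1224 mm.

6 identical blocks, each offset up and back from the previous — a staircase. Each step is 204 mm tall and there are 6 of them, so the total rise is 6 × 204 = 1224 mm.


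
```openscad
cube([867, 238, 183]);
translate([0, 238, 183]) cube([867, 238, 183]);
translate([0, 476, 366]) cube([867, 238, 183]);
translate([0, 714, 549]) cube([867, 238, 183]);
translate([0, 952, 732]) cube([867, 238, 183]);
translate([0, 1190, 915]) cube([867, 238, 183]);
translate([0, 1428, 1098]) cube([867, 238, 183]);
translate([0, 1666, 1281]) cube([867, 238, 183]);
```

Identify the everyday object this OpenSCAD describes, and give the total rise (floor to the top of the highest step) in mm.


A staircase. The total rise is 1464 mm.

8 identical blocks, each offset up and back from the previous — a staircase. Each step is 183 mm tall and there are 8 of them, so the total rise is 8 × 183 = 1464 mm.


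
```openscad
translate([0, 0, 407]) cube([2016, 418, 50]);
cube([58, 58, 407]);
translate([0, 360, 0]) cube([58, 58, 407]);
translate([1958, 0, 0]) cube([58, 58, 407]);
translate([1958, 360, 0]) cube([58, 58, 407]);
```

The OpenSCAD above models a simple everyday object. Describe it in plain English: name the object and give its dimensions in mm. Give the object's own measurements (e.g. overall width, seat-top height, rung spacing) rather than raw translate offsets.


A long wooden bench with a 2016 mm (x) × 418 mm (y) seat, 50 mm thick, its top surface 457 mm above the floor. Four 58 mm square legs at the seat corners, flush with the edges, run from z = 0 to the seat underside.


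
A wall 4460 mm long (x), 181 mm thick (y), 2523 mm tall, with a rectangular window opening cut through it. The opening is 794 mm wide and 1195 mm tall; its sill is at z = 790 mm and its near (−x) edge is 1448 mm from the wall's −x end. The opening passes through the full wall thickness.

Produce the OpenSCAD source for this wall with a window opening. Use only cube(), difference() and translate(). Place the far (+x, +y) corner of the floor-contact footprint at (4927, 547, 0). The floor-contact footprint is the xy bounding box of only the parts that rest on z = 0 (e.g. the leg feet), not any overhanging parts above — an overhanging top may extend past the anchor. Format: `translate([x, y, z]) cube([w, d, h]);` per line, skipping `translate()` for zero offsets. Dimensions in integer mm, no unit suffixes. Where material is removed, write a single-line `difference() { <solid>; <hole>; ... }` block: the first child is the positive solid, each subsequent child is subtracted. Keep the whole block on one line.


difference() { translate([467, 366, 0]) cube([4460, 181, 2523]); translate([1915, 366, 790]) cube([794, 181, 1195]); }


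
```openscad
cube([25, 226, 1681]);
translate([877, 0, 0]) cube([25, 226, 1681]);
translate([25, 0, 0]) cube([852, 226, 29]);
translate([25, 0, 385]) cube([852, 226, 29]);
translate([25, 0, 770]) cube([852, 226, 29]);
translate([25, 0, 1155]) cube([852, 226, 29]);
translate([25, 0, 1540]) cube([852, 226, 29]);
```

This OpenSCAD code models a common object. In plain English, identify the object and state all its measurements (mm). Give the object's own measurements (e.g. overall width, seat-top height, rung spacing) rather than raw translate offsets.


An open bookshelf. Two side panels, each 25 mm thick, 226 mm deep and 1681 mm tall, stand 902 mm apart (outside-to-outside). Between them sit 5 shelves, each 29 mm thick and 226 mm deep, spanning the full gap between the sides. The bottom shelf rests on the floor (its underside at z = 0) and the clear gap between one shelf's top and the next shelf's underside is 356 mm.


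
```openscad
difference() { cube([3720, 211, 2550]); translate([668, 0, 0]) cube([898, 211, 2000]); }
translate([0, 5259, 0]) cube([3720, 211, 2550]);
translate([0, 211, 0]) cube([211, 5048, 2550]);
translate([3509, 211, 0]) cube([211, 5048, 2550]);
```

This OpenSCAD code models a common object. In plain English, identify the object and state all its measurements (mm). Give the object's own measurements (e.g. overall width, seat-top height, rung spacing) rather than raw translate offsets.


A single room: four walls, each 2550 mm tall and 211 mm thick, enclosing an outside footprint 3720×5470 mm (x × y), no floor or roof. The front and back walls (−y and +y sides) run the full x-width; the side walls fit between their inner faces. A door opening 898 mm wide and 2000 mm tall is cut through the front wall from the floor up, its −x edge 668 mm from the wall's −x end.


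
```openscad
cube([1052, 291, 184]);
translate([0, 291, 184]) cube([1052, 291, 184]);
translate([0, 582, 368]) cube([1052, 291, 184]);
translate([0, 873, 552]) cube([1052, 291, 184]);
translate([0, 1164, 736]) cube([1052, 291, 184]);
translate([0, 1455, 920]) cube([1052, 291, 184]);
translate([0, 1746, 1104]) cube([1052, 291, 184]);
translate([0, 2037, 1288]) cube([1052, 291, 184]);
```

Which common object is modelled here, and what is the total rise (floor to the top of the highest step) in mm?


A staircase. The total rise is 1472 mm.

8 identical blocks, each offset up and back from the previous — a staircase. Each step is 184 mm tall and there are 8 of them, so the total rise is 8 × 184 = 1472 mm.


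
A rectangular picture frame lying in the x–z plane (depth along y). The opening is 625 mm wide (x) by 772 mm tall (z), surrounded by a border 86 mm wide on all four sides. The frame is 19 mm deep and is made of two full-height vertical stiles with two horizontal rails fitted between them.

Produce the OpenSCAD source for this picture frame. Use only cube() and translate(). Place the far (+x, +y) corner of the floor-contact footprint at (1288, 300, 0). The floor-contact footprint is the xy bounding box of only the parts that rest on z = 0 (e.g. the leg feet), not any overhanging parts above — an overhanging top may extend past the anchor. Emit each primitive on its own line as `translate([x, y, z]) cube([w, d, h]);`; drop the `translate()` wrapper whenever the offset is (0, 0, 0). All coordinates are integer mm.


translate([491, 281, 0]) cube([86, 19, 944]);
translate([1202, 281, 0]) cube([86, 19, 944]);
translate([577, 281, 0]) cube([625, 19, 86]);
translate([577, 281, 858]) cube([625, 19, 86]);


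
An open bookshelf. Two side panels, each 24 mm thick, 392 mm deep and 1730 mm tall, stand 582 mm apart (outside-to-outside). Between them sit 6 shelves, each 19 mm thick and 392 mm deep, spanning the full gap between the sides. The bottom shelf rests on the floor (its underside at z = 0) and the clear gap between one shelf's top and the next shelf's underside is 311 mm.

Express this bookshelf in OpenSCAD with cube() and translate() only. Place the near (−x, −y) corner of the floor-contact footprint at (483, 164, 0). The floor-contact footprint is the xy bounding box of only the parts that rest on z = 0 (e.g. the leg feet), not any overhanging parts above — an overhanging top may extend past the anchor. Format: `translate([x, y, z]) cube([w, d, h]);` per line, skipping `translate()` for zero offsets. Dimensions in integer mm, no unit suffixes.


translate([483, 164, 0]) cube([24, 392, 1730]);
translate([1041, 164, 0]) cube([24, 392, 1730]);
translate([507, 164, 0]) cube([534, 392, 19]);
translate([507, 164, 330]) cube([534, 392, 19]);
translate([507, 164, 660]) cube([534, 392, 19]);
translate([507, 164, 990]) cube([534, 392, 19]);
translate([507, 164, 1320]) cube([534, 392, 19]);
translate([507, 164, 1650]) cube([534, 392, 19]);


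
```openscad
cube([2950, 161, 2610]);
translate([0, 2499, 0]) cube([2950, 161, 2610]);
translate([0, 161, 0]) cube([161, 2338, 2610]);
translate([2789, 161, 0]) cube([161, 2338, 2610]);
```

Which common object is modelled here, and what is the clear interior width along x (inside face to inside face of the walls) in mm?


A house (or room) frame. The interior width is 2628 mm.

Four 2610 mm walls enclosing a rectangle with no floor or roof — a room or house frame. Outside width is 2950 mm and wall thickness is 161 mm, so the interior width is 2950 − 2 × 161 = 2628 mm.


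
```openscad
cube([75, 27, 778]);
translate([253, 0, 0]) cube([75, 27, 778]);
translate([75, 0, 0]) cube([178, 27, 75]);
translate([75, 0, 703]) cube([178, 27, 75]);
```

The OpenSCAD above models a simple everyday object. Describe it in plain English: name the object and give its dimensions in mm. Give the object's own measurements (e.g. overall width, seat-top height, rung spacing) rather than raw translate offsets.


A rectangular picture frame lying in the x–z plane (depth along y). The opening is 178 mm wide (x) by 628 mm tall (z), surrounded by a border 75 mm wide on all four sides. The frame is 27 mm deep and is made of two full-height vertical stiles with two horizontal rails fitted between them.


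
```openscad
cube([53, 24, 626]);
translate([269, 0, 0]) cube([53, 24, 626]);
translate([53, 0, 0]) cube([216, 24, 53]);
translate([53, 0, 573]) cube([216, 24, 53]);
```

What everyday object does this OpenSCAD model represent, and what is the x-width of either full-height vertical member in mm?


A picture frame. The border width is 53 mm.

Four thin pieces enclosing a rectangular opening — a picture frame. The two full-height stiles are 626 mm tall; the top rail sits at z = 573 and is 53 mm tall, so the border above the opening is 626 − 573 = 53 mm, matching the stile x-width.


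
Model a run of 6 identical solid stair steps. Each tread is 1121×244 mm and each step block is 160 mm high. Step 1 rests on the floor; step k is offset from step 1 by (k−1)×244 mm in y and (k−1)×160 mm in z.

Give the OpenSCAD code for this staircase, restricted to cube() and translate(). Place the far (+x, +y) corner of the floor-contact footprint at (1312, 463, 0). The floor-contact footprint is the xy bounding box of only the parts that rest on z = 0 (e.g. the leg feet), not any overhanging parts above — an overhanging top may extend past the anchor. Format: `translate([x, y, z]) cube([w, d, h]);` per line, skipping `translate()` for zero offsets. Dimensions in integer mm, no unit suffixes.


translate([191, 219, 0]) cube([1121, 244, 160]);
translate([191, 463, 160]) cube([1121, 244, 160]);
translate([191, 707, 320]) cube([1121, 244, 160]);
translate([191, 951, 480]) cube([1121, 244, 160]);
translate([191, 1195, 640]) cube([1121, 244, 160]);
translate([191, 1439, 800]) cube([1121, 244, 160]);


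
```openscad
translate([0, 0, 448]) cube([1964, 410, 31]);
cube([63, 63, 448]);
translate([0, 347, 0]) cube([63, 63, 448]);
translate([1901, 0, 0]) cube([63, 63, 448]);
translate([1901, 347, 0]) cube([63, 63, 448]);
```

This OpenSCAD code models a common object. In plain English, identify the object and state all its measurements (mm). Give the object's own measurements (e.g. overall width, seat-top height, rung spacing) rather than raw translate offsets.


A bench: a 1964×410 mm seat slab, 31 mm thick, top at z = 479 mm, on four 63×63 mm square legs flush with the seat corners and standing on z = 0.


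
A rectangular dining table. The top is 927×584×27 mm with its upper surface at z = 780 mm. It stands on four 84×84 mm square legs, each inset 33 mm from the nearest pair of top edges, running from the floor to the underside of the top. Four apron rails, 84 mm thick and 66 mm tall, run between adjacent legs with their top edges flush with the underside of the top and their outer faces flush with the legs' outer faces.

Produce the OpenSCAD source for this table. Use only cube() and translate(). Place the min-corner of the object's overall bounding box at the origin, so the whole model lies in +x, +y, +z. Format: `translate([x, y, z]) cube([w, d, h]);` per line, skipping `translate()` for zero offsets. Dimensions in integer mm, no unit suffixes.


// leg_h = 780 - 27 = 753
// apron z = 753 - 66 = 687
translate([0, 0, 753]) cube([927, 584, 27]);
translate([33, 33, 0]) cube([84, 84, 753]);
translate([810, 33, 0]) cube([84, 84, 753]);
translate([33, 467, 0]) cube([84, 84, 753]);
translate([810, 467, 0]) cube([84, 84, 753]);
translate([117, 33, 687]) cube([693, 84, 66]);
translate([117, 467, 687]) cube([693, 84, 66]);
translate([33, 117, 687]) cube([84, 350, 66]);
translate([810, 117, 687]) cube([84, 350, 66]);


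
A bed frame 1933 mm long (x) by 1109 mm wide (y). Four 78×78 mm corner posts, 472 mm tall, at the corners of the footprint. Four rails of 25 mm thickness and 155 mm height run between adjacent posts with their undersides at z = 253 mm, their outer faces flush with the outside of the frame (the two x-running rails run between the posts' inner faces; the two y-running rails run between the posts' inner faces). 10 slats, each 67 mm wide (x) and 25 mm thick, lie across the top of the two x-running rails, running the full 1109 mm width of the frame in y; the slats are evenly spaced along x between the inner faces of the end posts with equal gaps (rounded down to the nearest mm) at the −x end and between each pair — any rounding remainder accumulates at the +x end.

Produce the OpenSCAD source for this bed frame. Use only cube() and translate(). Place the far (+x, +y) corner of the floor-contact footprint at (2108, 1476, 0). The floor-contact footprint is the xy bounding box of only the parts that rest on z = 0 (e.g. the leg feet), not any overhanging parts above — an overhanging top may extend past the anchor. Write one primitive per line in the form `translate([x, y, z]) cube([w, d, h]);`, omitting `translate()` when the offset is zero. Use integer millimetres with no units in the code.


translate([175, 367, 0]) cube([78, 78, 472]);
translate([175, 1398, 0]) cube([78, 78, 472]);
translate([2030, 367, 0]) cube([78, 78, 472]);
translate([2030, 1398, 0]) cube([78, 78, 472]);
translate([253, 367, 253]) cube([1777, 25, 155]);
translate([253, 1451, 253]) cube([1777, 25, 155]);
translate([175, 445, 253]) cube([25, 953, 155]);
translate([2083, 445, 253]) cube([25, 953, 155]);
translate([353, 367, 408]) cube([67, 1109, 25]);
translate([520, 367, 408]) cube([67, 1109, 25]);
translate([687, 367, 408]) cube([67, 1109, 25]);
translate([854, 367, 408]) cube([67, 1109, 25]);
translate([1021, 367, 408]) cube([67, 1109, 25]);
translate([1188, 367, 408]) cube([67, 1109, 25]);
translate([1355, 367, 408]) cube([67, 1109, 25]);
translate([1522, 367, 408]) cube([67, 1109, 25]);
translate([1689, 367, 408]) cube([67, 1109, 25]);
translate([1856, 367, 408]) cube([67, 1109, 25]);
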